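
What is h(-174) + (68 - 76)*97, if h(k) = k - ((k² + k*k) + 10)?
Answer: -61512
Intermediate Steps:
h(k) = -10 + k - 2*k² (h(k) = k - ((k² + k²) + 10) = k - (2*k² + 10) = k - (10 + 2*k²) = k + (-10 - 2*k²) = -10 + k - 2*k²)
h(-174) + (68 - 76)*97 = (-10 - 174 - 2*(-174)²) + (68 - 76)*97 = (-10 - 174 - 2*30276) - 8*97 = (-10 - 174 - 60552) - 776 = -60736 - 776 = -61512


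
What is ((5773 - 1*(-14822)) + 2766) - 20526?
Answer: 2835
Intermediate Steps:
((5773 - 1*(-14822)) + 2766) - 20526 = ((5773 + 14822) + 2766) - 20526 = (20595 + 2766) - 20526 = 23361 - 20526 = 2835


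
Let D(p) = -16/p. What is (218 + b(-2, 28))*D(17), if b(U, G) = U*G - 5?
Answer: -2512/17 ≈ -147.76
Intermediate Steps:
b(U, G) = -5 + G*U (b(U, G) = G*U - 5 = -5 + G*U)
(218 + b(-2, 28))*D(17) = (218 + (-5 + 28*(-2)))*(-16/17) = (218 + (-5 - 56))*(-16*1/17) = (218 - 61)*(-16/17) = 157*(-16/17) = -2512/17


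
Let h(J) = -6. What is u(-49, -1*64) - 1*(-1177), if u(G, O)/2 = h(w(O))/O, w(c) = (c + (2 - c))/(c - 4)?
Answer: 18835/16 ≈ 1177.2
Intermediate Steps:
w(c) = 2/(-4 + c)
u(G, O) = -12/O (u(G, O) = 2*(-6/O) = -12/O)
u(-49, -1*64) - 1*(-1177) = -12/((-1*64)) - 1*(-1177) = -12/(-64) + 1177 = -12*(-1/64) + 1177 = 3/16 + 1177 = 18835/16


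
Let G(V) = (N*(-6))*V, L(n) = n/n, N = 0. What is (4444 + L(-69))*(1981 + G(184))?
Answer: 8805545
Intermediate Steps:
L(n) = 1
G(V) = 0 (G(V) = (0*(-6))*V = 0*V = 0)
(4444 + L(-69))*(1981 + G(184)) = (4444 + 1)*(1981 + 0) = 4445*1981 = 8805545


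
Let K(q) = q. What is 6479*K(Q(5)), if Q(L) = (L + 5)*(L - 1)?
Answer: 259160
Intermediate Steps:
Q(L) = (-1 + L)*(5 + L) (Q(L) = (5 + L)*(-1 + L) = (-1 + L)*(5 + L))
6479*K(Q(5)) = 6479*(-5 + 5² + 4*5) = 6479*(-5 + 25 + 20) = 6479*40 = 259160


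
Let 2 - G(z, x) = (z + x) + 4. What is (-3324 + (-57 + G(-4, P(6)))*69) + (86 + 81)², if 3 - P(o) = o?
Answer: 20977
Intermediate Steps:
P(o) = 3 - o
G(z, x) = -2 - x - z (G(z, x) = 2 - ((z + x) + 4) = 2 - ((x + z) + 4) = 2 - (4 + x + z) = 2 + (-4 - x - z) = -2 - x - z)
(-3324 + (-57 + G(-4, P(6)))*69) + (86 + 81)² = (-3324 + (-57 + (-2 - (3 - 1*6) - 1*(-4)))*69) + (86 + 81)² = (-3324 + (-57 + (-2 - (3 - 6) + 4))*69) + 167² = (-3324 + (-57 + (-2 - 1*(-3) + 4))*69) + 27889 = (-3324 + (-57 + (-2 + 3 + 4))*69) + 27889 = (-3324 + (-57 + 5)*69) + 27889 = (-3324 - 52*69) + 27889 = (-3324 - 3588) + 27889 = -6912 + 27889 = 20977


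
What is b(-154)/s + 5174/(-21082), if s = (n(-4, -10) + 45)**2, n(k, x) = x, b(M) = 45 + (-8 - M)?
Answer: -1155744/12912725 ≈ -0.089504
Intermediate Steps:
b(M) = 37 - M
s = 1225 (s = (-10 + 45)**2 = 35**2 = 1225)
b(-154)/s + 5174/(-21082) = (37 - 1*(-154))/1225 + 5174/(-21082) = (37 + 154)*(1/1225) + 5174*(-1/21082) = 191*(1/1225) - 2587/10541 = 191/1225 - 2587/10541 = -1155744/12912725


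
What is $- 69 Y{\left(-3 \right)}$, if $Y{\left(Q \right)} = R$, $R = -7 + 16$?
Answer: $-621$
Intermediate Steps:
$R = 9$
$Y{\left(Q \right)} = 9$
$- 69 Y{\left(-3 \right)} = \left(-69\right) 9 = -621$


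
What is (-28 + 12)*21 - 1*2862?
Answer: -3198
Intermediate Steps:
(-28 + 12)*21 - 1*2862 = -16*21 - 2862 = -336 - 2862 = -3198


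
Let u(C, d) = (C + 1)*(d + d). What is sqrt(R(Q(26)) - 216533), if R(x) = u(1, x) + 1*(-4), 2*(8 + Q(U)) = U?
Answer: I*sqrt(216517) ≈ 465.31*I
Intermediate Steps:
Q(U) = -8 + U/2
u(C, d) = 2*d*(1 + C) (u(C, d) = (1 + C)*(2*d) = 2*d*(1 + C))
R(x) = -4 + 4*x (R(x) = 2*x*(1 + 1) + 1*(-4) = 2*x*2 - 4 = 4*x - 4 = -4 + 4*x)
sqrt(R(Q(26)) - 216533) = sqrt((-4 + 4*(-8 + (1/2)*26)) - 216533) = sqrt((-4 + 4*(-8 + 13)) - 216533) = sqrt((-4 + 4*5) - 216533) = sqrt((-4 + 20) - 216533) = sqrt(16 - 216533) = sqrt(-216517) = I*sqrt(216517)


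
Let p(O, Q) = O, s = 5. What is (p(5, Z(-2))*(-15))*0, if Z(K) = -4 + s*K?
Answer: 0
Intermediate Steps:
Z(K) = -4 + 5*K
(p(5, Z(-2))*(-15))*0 = (5*(-15))*0 = -75*0 = 0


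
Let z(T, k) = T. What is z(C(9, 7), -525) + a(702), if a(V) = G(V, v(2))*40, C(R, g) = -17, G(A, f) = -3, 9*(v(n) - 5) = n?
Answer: -137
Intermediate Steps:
v(n) = 5 + n/9
a(V) = -120 (a(V) = -3*40 = -120)
z(C(9, 7), -525) + a(702) = -17 - 120 = -137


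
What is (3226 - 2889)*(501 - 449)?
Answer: 17524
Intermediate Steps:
(3226 - 2889)*(501 - 449) = 337*52 = 17524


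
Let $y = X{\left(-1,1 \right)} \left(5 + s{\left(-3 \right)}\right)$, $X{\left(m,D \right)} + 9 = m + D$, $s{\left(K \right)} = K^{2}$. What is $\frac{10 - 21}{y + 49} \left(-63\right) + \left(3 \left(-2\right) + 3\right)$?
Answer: $-12$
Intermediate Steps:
$X{\left(m,D \right)} = -9 + D + m$ ($X{\left(m,D \right)} = -9 + \left(m + D\right) = -9 + \left(D + m\right) = -9 + D + m$)
$y = -126$ ($y = \left(-9 + 1 - 1\right) \left(5 + \left(-3\right)^{2}\right) = - 9 \left(5 + 9\right) = \left(-9\right) 14 = -126$)
$\frac{10 - 21}{y + 49} \left(-63\right) + \left(3 \left(-2\right) + 3\right) = \frac{10 - 21}{-126 + 49} \left(-63\right) + \left(3 \left(-2\right) + 3\right) = - \frac{11}{-77} \left(-63\right) + \left(-6 + 3\right) = \left(-11\right) \left(- \frac{1}{77}\right) \left(-63\right) - 3 = \frac{1}{7} \left(-63\right) - 3 = -9 - 3 = -12$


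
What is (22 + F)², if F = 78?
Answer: 10000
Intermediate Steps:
(22 + F)² = (22 + 78)² = 100² = 10000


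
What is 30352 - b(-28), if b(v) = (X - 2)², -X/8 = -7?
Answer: 27436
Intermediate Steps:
X = 56 (X = -8*(-7) = 56)
b(v) = 2916 (b(v) = (56 - 2)² = 54² = 2916)
30352 - b(-28) = 30352 - 1*2916 = 30352 - 2916 = 27436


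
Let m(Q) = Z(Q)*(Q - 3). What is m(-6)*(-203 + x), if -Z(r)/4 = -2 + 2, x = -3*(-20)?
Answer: 0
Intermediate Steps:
x = 60
Z(r) = 0 (Z(r) = -4*(-2 + 2) = -4*0 = 0)
m(Q) = 0 (m(Q) = 0*(Q - 3) = 0*(-3 + Q) = 0)
m(-6)*(-203 + x) = 0*(-203 + 60) = 0*(-143) = 0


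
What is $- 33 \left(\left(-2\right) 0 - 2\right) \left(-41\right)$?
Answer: $-2706$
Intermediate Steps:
$- 33 \left(\left(-2\right) 0 - 2\right) \left(-41\right) = - 33 \left(0 - 2\right) \left(-41\right) = \left(-33\right) \left(-2\right) \left(-41\right) = 66 \left(-41\right) = -2706$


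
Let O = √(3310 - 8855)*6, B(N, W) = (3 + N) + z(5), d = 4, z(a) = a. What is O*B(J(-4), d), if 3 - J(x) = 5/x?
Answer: 147*I*√5545/2 ≈ 5473.2*I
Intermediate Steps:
J(x) = 3 - 5/x
B(N, W) = 8 + N (B(N, W) = (3 + N) + 5 = 8 + N)
O = 6*I*√5545 (O = √(-5545)*6 = (I*√5545)*6 = 6*I*√5545 ≈ 446.79*I)
O*B(J(-4), d) = (6*I*√5545)*(8 + (3 - 5/(-4))) = (6*I*√5545)*(8 + (3 - 5*(-¼))) = (6*I*√5545)*(8 + (3 + 5/4)) = (6*I*√5545)*(8 + 17/4) = (6*I*√5545)*(49/4) = 147*I*√5545/2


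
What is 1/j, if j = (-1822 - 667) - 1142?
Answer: -1/3631 ≈ -0.00027541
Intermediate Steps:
j = -3631 (j = -2489 - 1142 = -3631)
1/j = 1/(-3631) = -1/3631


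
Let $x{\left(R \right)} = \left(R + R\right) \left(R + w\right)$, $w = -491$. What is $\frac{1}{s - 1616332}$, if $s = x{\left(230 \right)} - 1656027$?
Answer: $- \frac{1}{3392419} \approx -2.9477 \cdot 10^{-7}$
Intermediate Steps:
$x{\left(R \right)} = 2 R \left(-491 + R\right)$ ($x{\left(R \right)} = \left(R + R\right) \left(R - 491\right) = 2 R \left(-491 + R\right)$)
$s = -1776087$ ($s = 2 \cdot 230 \left(-491 + 230\right) - 1656027 = 2 \cdot 230 \left(-261\right) - 1656027 = -120060 - 1656027 = -1776087$)
$\frac{1}{s - 1616332} = \frac{1}{-1776087 - 1616332} = \frac{1}{-3392419} = - \frac{1}{3392419}$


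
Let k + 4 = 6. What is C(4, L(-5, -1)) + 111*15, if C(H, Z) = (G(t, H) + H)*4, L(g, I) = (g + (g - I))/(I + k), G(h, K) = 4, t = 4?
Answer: 1697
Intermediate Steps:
k = 2 (k = -4 + 6 = 2)
L(g, I) = (-I + 2*g)/(2 + I) (L(g, I) = (g + (g - I))/(I + 2) = (-I + 2*g)/(2 + I))
C(H, Z) = 16 + 4*H (C(H, Z) = (4 + H)*4 = 16 + 4*H)
C(4, L(-5, -1)) + 111*15 = (16 + 4*4) + 111*15 = (16 + 16) + 1665 = 32 + 1665 = 1697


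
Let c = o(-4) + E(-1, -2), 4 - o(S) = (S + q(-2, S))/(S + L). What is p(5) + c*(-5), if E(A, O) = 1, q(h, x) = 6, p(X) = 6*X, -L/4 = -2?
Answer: 15/2 ≈ 7.5000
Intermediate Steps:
L = 8 (L = -4*(-2) = 8)
o(S) = 4 - (6 + S)/(8 + S) (o(S) = 4 - (S + 6)/(S + 8) = 4 - (6 + S)/(8 + S))
c = 9/2 (c = (26 + 3*(-4))/(8 - 4) + 1 = (26 - 12)/4 + 1 = (1/4)*14 + 1 = 7/2 + 1 = 9/2 ≈ 4.5000)
p(5) + c*(-5) = 6*5 + (9/2)*(-5) = 30 - 45/2 = 15/2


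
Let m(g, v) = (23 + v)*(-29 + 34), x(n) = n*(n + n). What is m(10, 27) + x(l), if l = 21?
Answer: 1132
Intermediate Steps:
x(n) = 2*n**2 (x(n) = n*(2*n) = 2*n**2)
m(g, v) = 115 + 5*v (m(g, v) = (23 + v)*5 = 115 + 5*v)
m(10, 27) + x(l) = (115 + 5*27) + 2*21**2 = (115 + 135) + 2*441 = 250 + 882 = 1132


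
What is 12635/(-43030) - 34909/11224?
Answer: -164394951/48296872 ≈ -3.4038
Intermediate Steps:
12635/(-43030) - 34909/11224 = 12635*(-1/43030) - 34909*1/11224 = -2527/8606 - 34909/11224 = -164394951/48296872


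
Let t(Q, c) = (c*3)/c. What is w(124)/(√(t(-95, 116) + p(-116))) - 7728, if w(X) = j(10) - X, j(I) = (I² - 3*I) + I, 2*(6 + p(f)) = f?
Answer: -7728 + 44*I*√61/61 ≈ -7728.0 + 5.6336*I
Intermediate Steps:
t(Q, c) = 3 (t(Q, c) = (3*c)/c = 3)
p(f) = -6 + f/2
j(I) = I² - 2*I
w(X) = 80 - X (w(X) = 10*(-2 + 10) - X = 10*8 - X = 80 - X)
w(124)/(√(t(-95, 116) + p(-116))) - 7728 = (80 - 1*124)/(√(3 + (-6 + (½)*(-116)))) - 7728 = (80 - 124)/(√(3 + (-6 - 58))) - 7728 = -44/√(3 - 64) - 7728 = -44*(-I*√61/61) - 7728 = -(-44)*I*√61/61 - 7728 = 44*I*√61/61 - 7728 = -7728 + 44*I*√61/61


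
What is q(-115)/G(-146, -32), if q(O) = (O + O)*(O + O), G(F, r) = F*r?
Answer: 13225/1168 ≈ 11.323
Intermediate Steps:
q(O) = 4*O² (q(O) = (2*O)*(2*O) = 4*O²)
q(-115)/G(-146, -32) = (4*(-115)²)/((-146*(-32))) = (4*13225)/4672 = 52900*(1/4672) = 13225/1168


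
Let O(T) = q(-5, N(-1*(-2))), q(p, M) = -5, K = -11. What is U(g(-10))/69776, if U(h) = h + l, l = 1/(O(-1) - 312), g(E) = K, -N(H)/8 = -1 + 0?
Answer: -218/1382437 ≈ -0.00015769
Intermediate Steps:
N(H) = 8 (N(H) = -8*(-1 + 0) = -8*(-1) = 8)
O(T) = -5
g(E) = -11
l = -1/317 (l = 1/(-5 - 312) = 1/(-317) = -1/317 ≈ -0.0031546)
U(h) = -1/317 + h (U(h) = h - 1/317 = -1/317 + h)
U(g(-10))/69776 = (-1/317 - 11)/69776 = -3488/317*1/69776 = -218/1382437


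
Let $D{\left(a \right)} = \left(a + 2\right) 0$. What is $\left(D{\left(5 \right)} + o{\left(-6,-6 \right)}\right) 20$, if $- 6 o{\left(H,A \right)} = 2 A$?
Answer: $40$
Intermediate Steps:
$o{\left(H,A \right)} = - \frac{A}{3}$ ($o{\left(H,A \right)} = - \frac{2 A}{6} = - \frac{A}{3}$)
$D{\left(a \right)} = 0$ ($D{\left(a \right)} = \left(2 + a\right) 0 = 0$)
$\left(D{\left(5 \right)} + o{\left(-6,-6 \right)}\right) 20 = \left(0 - -2\right) 20 = \left(0 + 2\right) 20 = 2 \cdot 20 = 40$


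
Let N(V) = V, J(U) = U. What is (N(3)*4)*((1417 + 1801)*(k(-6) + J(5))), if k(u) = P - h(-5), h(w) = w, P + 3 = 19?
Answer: 1004016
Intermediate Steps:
P = 16 (P = -3 + 19 = 16)
k(u) = 21 (k(u) = 16 - 1*(-5) = 16 + 5 = 21)
(N(3)*4)*((1417 + 1801)*(k(-6) + J(5))) = (3*4)*((1417 + 1801)*(21 + 5)) = 12*(3218*26) = 12*83668 = 1004016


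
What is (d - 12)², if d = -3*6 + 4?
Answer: 676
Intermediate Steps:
d = -14 (d = -18 + 4 = -14)
(d - 12)² = (-14 - 12)² = (-26)² = 676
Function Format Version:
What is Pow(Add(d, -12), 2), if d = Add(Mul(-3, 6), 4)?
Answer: 676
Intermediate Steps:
d = -14 (d = Add(-18, 4) = -14)
Pow(Add(d, -12), 2) = Pow(Add(-14, -12), 2) = Pow(-26, 2) = 676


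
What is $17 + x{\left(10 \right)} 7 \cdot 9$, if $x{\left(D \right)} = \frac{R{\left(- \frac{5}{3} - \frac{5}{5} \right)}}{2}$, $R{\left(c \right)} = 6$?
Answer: $206$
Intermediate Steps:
$x{\left(D \right)} = 3$ ($x{\left(D \right)} = \frac{6}{2} = 6 \cdot \frac{1}{2} = 3$)
$17 + x{\left(10 \right)} 7 \cdot 9 = 17 + 3 \cdot 7 \cdot 9 = 17 + 3 \cdot 63 = 17 + 189 = 206$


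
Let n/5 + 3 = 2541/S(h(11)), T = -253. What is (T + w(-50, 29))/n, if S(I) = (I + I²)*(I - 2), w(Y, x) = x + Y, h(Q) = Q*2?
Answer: 50416/2529 ≈ 19.935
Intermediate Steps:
h(Q) = 2*Q
w(Y, x) = Y + x
S(I) = (-2 + I)*(I + I²) (S(I) = (I + I²)*(-2 + I) = (-2 + I)*(I + I²))
n = -2529/184 (n = -15 + 5*(2541/(((2*11)*(-2 + (2*11)² - 2*11)))) = -15 + 5*(2541/((22*(-2 + 22² - 1*22)))) = -15 + 5*(2541/((22*(-2 + 484 - 22)))) = -15 + 5*(2541/((22*460))) = -15 + 5*(2541/10120) = -15 + 5*(2541*(1/10120)) = -15 + 5*(231/920) = -15 + 231/184 = -2529/184 ≈ -13.745)
(T + w(-50, 29))/n = (-253 + (-50 + 29))/(-2529/184) = (-253 - 21)*(-184/2529) = -274*(-184/2529) = 50416/2529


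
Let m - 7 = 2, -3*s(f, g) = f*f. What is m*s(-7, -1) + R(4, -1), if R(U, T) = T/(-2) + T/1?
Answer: -295/2 ≈ -147.50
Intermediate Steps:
R(U, T) = T/2 (R(U, T) = T*(-1/2) + T*1 = -T/2 + T = T/2)
s(f, g) = -f**2/3 (s(f, g) = -f*f/3 = -f**2/3)
m = 9 (m = 7 + 2 = 9)
m*s(-7, -1) + R(4, -1) = 9*(-1/3*(-7)**2) + (1/2)*(-1) = 9*(-1/3*49) - 1/2 = 9*(-49/3) - 1/2 = -147 - 1/2 = -295/2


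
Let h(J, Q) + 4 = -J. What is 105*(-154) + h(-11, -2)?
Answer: -16163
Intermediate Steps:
h(J, Q) = -4 - J
105*(-154) + h(-11, -2) = 105*(-154) + (-4 - 1*(-11)) = -16170 + (-4 + 11) = -16170 + 7 = -16163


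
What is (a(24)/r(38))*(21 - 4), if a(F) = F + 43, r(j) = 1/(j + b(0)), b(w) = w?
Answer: 43282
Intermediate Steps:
r(j) = 1/j (r(j) = 1/(j + 0) = 1/j)
a(F) = 43 + F
(a(24)/r(38))*(21 - 4) = ((43 + 24)/(1/38))*(21 - 4) = (67/(1/38))*17 = (67*38)*17 = 2546*17 = 43282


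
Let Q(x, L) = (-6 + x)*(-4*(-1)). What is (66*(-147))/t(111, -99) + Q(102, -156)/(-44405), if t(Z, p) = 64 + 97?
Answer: -61554162/1021315 ≈ -60.270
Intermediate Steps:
t(Z, p) = 161
Q(x, L) = -24 + 4*x (Q(x, L) = (-6 + x)*4 = -24 + 4*x)
(66*(-147))/t(111, -99) + Q(102, -156)/(-44405) = (66*(-147))/161 + (-24 + 4*102)/(-44405) = -9702*1/161 + (-24 + 408)*(-1/44405) = -1386/23 + 384*(-1/44405) = -1386/23 - 384/44405 = -61554162/1021315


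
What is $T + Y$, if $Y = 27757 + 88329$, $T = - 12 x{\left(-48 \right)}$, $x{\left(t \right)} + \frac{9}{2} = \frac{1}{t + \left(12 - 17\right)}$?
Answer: $\frac{6155432}{53} \approx 1.1614 \cdot 10^{5}$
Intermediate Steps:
$x{\left(t \right)} = - \frac{9}{2} + \frac{1}{-5 + t}$ ($x{\left(t \right)} = - \frac{9}{2} + \frac{1}{t + \left(12 - 17\right)} = - \frac{9}{2} + \frac{1}{t - 5} = - \frac{9}{2} + \frac{1}{-5 + t}$)
$T = \frac{2874}{53}$ ($T = - 12 \frac{47 - -432}{2 \left(-5 - 48\right)} = - 12 \frac{47 + 432}{2 \left(-53\right)} = - 12 \cdot \frac{1}{2} \left(- \frac{1}{53}\right) 479 = \left(-12\right) \left(- \frac{479}{106}\right) = \frac{2874}{53} \approx 54.226$)
$Y = 116086$
$T + Y = \frac{2874}{53} + 116086 = \frac{6155432}{53}$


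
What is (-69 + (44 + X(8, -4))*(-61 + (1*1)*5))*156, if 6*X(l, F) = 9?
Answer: -408252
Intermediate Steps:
X(l, F) = 3/2 (X(l, F) = (⅙)*9 = 3/2)
(-69 + (44 + X(8, -4))*(-61 + (1*1)*5))*156 = (-69 + (44 + 3/2)*(-61 + (1*1)*5))*156 = (-69 + 91*(-61 + 1*5)/2)*156 = (-69 + 91*(-61 + 5)/2)*156 = (-69 + (91/2)*(-56))*156 = (-69 - 2548)*156 = -2617*156 = -408252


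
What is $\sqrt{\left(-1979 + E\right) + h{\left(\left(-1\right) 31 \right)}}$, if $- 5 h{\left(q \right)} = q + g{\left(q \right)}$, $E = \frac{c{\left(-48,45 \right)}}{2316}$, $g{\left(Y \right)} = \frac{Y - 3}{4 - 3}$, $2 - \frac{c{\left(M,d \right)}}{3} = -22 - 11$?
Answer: $\frac{i \sqrt{292919381}}{386} \approx 44.339 i$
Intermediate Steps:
$c{\left(M,d \right)} = 105$ ($c{\left(M,d \right)} = 6 - 3 \left(-22 - 11\right) = 6 - -99 = 6 + 99 = 105$)
$g{\left(Y \right)} = -3 + Y$ ($g{\left(Y \right)} = \frac{-3 + Y}{1} = \left(-3 + Y\right) 1 = -3 + Y$)
$E = \frac{35}{772}$ ($E = \frac{105}{2316} = 105 \cdot \frac{1}{2316} = \frac{35}{772} \approx 0.045337$)
$h{\left(q \right)} = \frac{3}{5} - \frac{2 q}{5}$ ($h{\left(q \right)} = - \frac{q + \left(-3 + q\right)}{5} = - \frac{-3 + 2 q}{5} = \frac{3}{5} - \frac{2 q}{5}$)
$\sqrt{\left(-1979 + E\right) + h{\left(\left(-1\right) 31 \right)}} = \sqrt{\left(-1979 + \frac{35}{772}\right) - \left(- \frac{3}{5} + \frac{2 \left(\left(-1\right) 31\right)}{5}\right)} = \sqrt{- \frac{1527753}{772} + \left(\frac{3}{5} - - \frac{62}{5}\right)} = \sqrt{- \frac{1527753}{772} + \left(\frac{3}{5} + \frac{62}{5}\right)} = \sqrt{- \frac{1527753}{772} + 13} = \sqrt{- \frac{1517717}{772}} = \frac{i \sqrt{292919381}}{386}$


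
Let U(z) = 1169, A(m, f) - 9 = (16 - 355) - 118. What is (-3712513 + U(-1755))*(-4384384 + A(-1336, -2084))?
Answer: 16273619934208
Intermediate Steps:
A(m, f) = -448 (A(m, f) = 9 + ((16 - 355) - 118) = 9 + (-339 - 118) = 9 - 457 = -448)
(-3712513 + U(-1755))*(-4384384 + A(-1336, -2084)) = (-3712513 + 1169)*(-4384384 - 448) = -3711344*(-4384832) = 16273619934208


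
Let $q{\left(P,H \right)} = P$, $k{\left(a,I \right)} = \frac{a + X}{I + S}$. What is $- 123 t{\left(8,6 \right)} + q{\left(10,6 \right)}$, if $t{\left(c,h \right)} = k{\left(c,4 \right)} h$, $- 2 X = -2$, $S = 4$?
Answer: $- \frac{3281}{4} \approx -820.25$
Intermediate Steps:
$X = 1$ ($X = \left(- \frac{1}{2}\right) \left(-2\right) = 1$)
$k{\left(a,I \right)} = \frac{1 + a}{4 + I}$ ($k{\left(a,I \right)} = \frac{a + 1}{I + 4} = \frac{1 + a}{4 + I}$)
$t{\left(c,h \right)} = h \left(\frac{1}{8} + \frac{c}{8}\right)$ ($t{\left(c,h \right)} = \frac{1 + c}{4 + 4} h = \frac{1 + c}{8} h = \left(\frac{1}{8} + \frac{c}{8}\right) h = h \left(\frac{1}{8} + \frac{c}{8}\right)$)
$- 123 t{\left(8,6 \right)} + q{\left(10,6 \right)} = - 123 \cdot \frac{1}{8} \cdot 6 \left(1 + 8\right) + 10 = - 123 \cdot \frac{1}{8} \cdot 6 \cdot 9 + 10 = \left(-123\right) \frac{27}{4} + 10 = - \frac{3321}{4} + 10 = - \frac{3281}{4}$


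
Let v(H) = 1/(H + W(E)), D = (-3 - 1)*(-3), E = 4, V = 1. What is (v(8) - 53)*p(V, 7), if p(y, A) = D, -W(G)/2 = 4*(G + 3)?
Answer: -2545/4 ≈ -636.25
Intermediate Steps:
W(G) = -24 - 8*G (W(G) = -8*(G + 3) = -8*(3 + G) = -2*(12 + 4*G) = -24 - 8*G)
D = 12 (D = -4*(-3) = 12)
p(y, A) = 12
v(H) = 1/(-56 + H) (v(H) = 1/(H + (-24 - 8*4)) = 1/(H + (-24 - 32)) = 1/(H - 56) = 1/(-56 + H))
(v(8) - 53)*p(V, 7) = (1/(-56 + 8) - 53)*12 = (1/(-48) - 53)*12 = (-1/48 - 53)*12 = -2545/48*12 = -2545/4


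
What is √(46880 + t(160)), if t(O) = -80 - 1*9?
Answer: 3*√5199 ≈ 216.31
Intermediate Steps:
t(O) = -89 (t(O) = -80 - 9 = -89)
√(46880 + t(160)) = √(46880 - 89) = √46791 = 3*√5199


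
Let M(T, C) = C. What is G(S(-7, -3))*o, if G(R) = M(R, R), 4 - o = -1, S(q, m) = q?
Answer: -35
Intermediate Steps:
o = 5 (o = 4 - 1*(-1) = 4 + 1 = 5)
G(R) = R
G(S(-7, -3))*o = -7*5 = -35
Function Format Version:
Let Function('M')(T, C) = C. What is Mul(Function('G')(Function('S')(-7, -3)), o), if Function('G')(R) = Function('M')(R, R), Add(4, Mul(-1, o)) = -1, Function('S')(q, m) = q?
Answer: -35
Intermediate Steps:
o = 5 (o = Add(4, Mul(-1, -1)) = Add(4, 1) = 5)
Function('G')(R) = R
Mul(Function('G')(Function('S')(-7, -3)), o) = Mul(-7, 5) = -35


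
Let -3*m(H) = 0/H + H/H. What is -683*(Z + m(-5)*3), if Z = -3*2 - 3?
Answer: 6830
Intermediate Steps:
Z = -9 (Z = -6 - 3 = -9)
m(H) = -⅓ (m(H) = -(0/H + H/H)/3 = -(0 + 1)/3 = -⅓*1 = -⅓)
-683*(Z + m(-5)*3) = -683*(-9 - ⅓*3) = -683*(-9 - 1) = -683*(-10) = 6830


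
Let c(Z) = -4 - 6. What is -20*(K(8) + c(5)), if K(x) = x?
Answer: 40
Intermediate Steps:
c(Z) = -10
-20*(K(8) + c(5)) = -20*(8 - 10) = -20*(-2) = 40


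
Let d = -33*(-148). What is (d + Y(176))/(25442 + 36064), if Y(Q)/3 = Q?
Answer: 902/10251 ≈ 0.087991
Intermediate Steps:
d = 4884
Y(Q) = 3*Q
(d + Y(176))/(25442 + 36064) = (4884 + 3*176)/(25442 + 36064) = (4884 + 528)/61506 = 5412*(1/61506) = 902/10251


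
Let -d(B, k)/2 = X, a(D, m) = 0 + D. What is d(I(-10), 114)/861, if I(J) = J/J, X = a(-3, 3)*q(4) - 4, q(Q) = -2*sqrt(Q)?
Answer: -16/861 ≈ -0.018583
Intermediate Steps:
a(D, m) = D
X = 8 (X = -(-6)*sqrt(4) - 4 = -(-6)*2 - 4 = -3*(-4) - 4 = 12 - 4 = 8)
I(J) = 1
d(B, k) = -16 (d(B, k) = -2*8 = -16)
d(I(-10), 114)/861 = -16/861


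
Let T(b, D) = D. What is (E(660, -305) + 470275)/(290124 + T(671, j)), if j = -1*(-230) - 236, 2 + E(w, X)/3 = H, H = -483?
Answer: 234410/145059 ≈ 1.6160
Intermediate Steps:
E(w, X) = -1455 (E(w, X) = -6 + 3*(-483) = -6 - 1449 = -1455)
j = -6 (j = 230 - 236 = -6)
(E(660, -305) + 470275)/(290124 + T(671, j)) = (-1455 + 470275)/(290124 - 6) = 468820/290118 = 468820*(1/290118) = 234410/145059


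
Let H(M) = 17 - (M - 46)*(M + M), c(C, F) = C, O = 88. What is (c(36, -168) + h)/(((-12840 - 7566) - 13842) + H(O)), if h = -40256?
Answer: 40220/41623 ≈ 0.96629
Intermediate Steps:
H(M) = 17 - 2*M*(-46 + M) (H(M) = 17 - (-46 + M)*2*M = 17 - 2*M*(-46 + M))
(c(36, -168) + h)/(((-12840 - 7566) - 13842) + H(O)) = (36 - 40256)/(((-12840 - 7566) - 13842) + (17 - 2*88² + 92*88)) = -40220/((-20406 - 13842) + (17 - 2*7744 + 8096)) = -40220/(-34248 + (17 - 15488 + 8096)) = -40220/(-34248 - 7375) = -40220/(-41623) = -40220*(-1/41623) = 40220/41623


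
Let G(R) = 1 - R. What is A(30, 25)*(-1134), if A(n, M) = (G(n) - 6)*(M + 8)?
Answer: 1309770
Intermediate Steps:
A(n, M) = (-5 - n)*(8 + M) (A(n, M) = ((1 - n) - 6)*(M + 8) = (-5 - n)*(8 + M))
A(30, 25)*(-1134) = (-40 - 8*30 - 5*25 - 1*25*30)*(-1134) = (-40 - 240 - 125 - 750)*(-1134) = -1155*(-1134) = 1309770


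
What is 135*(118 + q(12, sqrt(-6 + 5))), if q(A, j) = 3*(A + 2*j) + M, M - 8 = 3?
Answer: 22275 + 810*I ≈ 22275.0 + 810.0*I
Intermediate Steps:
M = 11 (M = 8 + 3 = 11)
q(A, j) = 11 + 3*A + 6*j (q(A, j) = 3*(A + 2*j) + 11 = (3*A + 6*j) + 11 = 11 + 3*A + 6*j)
135*(118 + q(12, sqrt(-6 + 5))) = 135*(118 + (11 + 3*12 + 6*sqrt(-6 + 5))) = 135*(118 + (11 + 36 + 6*sqrt(-1))) = 135*(118 + (11 + 36 + 6*I)) = 135*(118 + (47 + 6*I)) = 135*(165 + 6*I) = 22275 + 810*I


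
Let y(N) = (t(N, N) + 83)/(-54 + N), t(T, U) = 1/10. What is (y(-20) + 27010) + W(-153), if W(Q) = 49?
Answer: 20022829/740 ≈ 27058.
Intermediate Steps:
t(T, U) = 1/10
y(N) = 831/(10*(-54 + N)) (y(N) = (1/10 + 83)/(-54 + N) = 831/(10*(-54 + N)))
(y(-20) + 27010) + W(-153) = (831/(10*(-54 - 20)) + 27010) + 49 = ((831/10)/(-74) + 27010) + 49 = ((831/10)*(-1/74) + 27010) + 49 = (-831/740 + 27010) + 49 = 19986569/740 + 49 = 20022829/740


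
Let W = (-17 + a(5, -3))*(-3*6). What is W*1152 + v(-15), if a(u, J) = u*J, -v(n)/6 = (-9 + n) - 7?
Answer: 663738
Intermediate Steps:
v(n) = 96 - 6*n (v(n) = -6*((-9 + n) - 7) = -6*(-16 + n) = 96 - 6*n)
a(u, J) = J*u
W = 576 (W = (-17 - 3*5)*(-3*6) = (-17 - 15)*(-18) = -32*(-18) = 576)
W*1152 + v(-15) = 576*1152 + (96 - 6*(-15)) = 663552 + (96 + 90) = 663552 + 186 = 663738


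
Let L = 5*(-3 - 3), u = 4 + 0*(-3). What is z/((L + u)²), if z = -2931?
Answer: -2931/676 ≈ -4.3358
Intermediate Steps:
u = 4 (u = 4 + 0 = 4)
L = -30 (L = 5*(-6) = -30)
z/((L + u)²) = -2931/(-30 + 4)² = -2931/((-26)²) = -2931/676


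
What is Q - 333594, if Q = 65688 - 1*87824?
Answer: -355730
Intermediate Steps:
Q = -22136 (Q = 65688 - 87824 = -22136)
Q - 333594 = -22136 - 333594 = -355730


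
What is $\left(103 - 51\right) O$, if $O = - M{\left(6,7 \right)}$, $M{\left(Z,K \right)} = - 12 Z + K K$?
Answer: $1196$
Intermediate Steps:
$M{\left(Z,K \right)} = K^{2} - 12 Z$ ($M{\left(Z,K \right)} = - 12 Z + K^{2} = K^{2} - 12 Z$)
$O = 23$ ($O = - (7^{2} - 72) = - (49 - 72) = \left(-1\right) \left(-23\right) = 23$)
$\left(103 - 51\right) O = \left(103 - 51\right) 23 = 52 \cdot 23 = 1196$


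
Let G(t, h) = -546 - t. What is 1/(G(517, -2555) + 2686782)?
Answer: 1/2685719 ≈ 3.7234e-7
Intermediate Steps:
1/(G(517, -2555) + 2686782) = 1/((-546 - 1*517) + 2686782) = 1/((-546 - 517) + 2686782) = 1/(-1063 + 2686782) = 1/2685719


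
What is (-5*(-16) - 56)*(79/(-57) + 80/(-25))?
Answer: -10456/95 ≈ -110.06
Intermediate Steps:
(-5*(-16) - 56)*(79/(-57) + 80/(-25)) = (80 - 56)*(79*(-1/57) + 80*(-1/25)) = 24*(-79/57 - 16/5) = 24*(-1307/285) = -10456/95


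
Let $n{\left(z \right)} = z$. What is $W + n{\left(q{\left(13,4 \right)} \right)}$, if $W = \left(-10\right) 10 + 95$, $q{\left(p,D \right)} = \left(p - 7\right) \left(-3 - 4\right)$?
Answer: $-47$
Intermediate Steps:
$q{\left(p,D \right)} = 49 - 7 p$ ($q{\left(p,D \right)} = \left(-7 + p\right) \left(-7\right) = 49 - 7 p$)
$W = -5$ ($W = -100 + 95 = -5$)
$W + n{\left(q{\left(13,4 \right)} \right)} = -5 + \left(49 - 91\right) = -5 - 42 = -47$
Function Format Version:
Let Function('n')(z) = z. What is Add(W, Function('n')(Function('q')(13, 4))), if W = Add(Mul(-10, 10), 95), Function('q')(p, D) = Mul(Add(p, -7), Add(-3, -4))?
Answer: -47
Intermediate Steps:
Function('q')(p, D) = Add(49, Mul(-7, p)) (Function('q')(p, D) = Mul(Add(-7, p), -7) = Add(49, Mul(-7, p)))
W = -5 (W = Add(-100, 95) = -5)
Add(W, Function('n')(Function('q')(13, 4))) = Add(-5, Add(49, Mul(-7, 13))) = Add(-5, Add(49, -91)) = Add(-5, -42) = -47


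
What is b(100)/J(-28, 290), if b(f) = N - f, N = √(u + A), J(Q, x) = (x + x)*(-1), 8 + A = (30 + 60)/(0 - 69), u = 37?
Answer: 5/29 - 7*√299/13340 ≈ 0.16334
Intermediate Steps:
A = -214/23 (A = -8 + (30 + 60)/(0 - 69) = -8 + 90/(-69) = -8 + 90*(-1/69) = -8 - 30/23 = -214/23 ≈ -9.3044)
J(Q, x) = -2*x (J(Q, x) = (2*x)*(-1) = -2*x)
N = 7*√299/23 (N = √(37 - 214/23) = √(637/23) = 7*√299/23 ≈ 5.2627)
b(f) = -f + 7*√299/23 (b(f) = 7*√299/23 - f = -f + 7*√299/23)
b(100)/J(-28, 290) = (-1*100 + 7*√299/23)/((-2*290)) = (-100 + 7*√299/23)/(-580) = (-100 + 7*√299/23)*(-1/580) = 5/29 - 7*√299/13340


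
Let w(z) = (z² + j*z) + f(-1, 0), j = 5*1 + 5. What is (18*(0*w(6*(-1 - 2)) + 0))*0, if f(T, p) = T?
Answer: 0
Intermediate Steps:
j = 10 (j = 5 + 5 = 10)
w(z) = -1 + z² + 10*z (w(z) = (z² + 10*z) - 1 = -1 + z² + 10*z)
(18*(0*w(6*(-1 - 2)) + 0))*0 = (18*(0*(-1 + (6*(-1 - 2))² + 10*(6*(-1 - 2))) + 0))*0 = (18*(0*(-1 + (6*(-3))² + 10*(6*(-3))) + 0))*0 = (18*(0*(-1 + (-18)² + 10*(-18)) + 0))*0 = (18*(0*(-1 + 324 - 180) + 0))*0 = (18*(0*143 + 0))*0 = (18*(0 + 0))*0 = (18*0)*0 = 0*0 = 0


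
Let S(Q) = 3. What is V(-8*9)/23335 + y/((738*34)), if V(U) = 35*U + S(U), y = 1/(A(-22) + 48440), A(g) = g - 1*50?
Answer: -3054756664217/28320519389760 ≈ -0.10786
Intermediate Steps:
A(g) = -50 + g (A(g) = g - 50 = -50 + g)
y = 1/48368 (y = 1/((-50 - 22) + 48440) = 1/(-72 + 48440) = 1/48368 ≈ 2.0675e-5)
V(U) = 3 + 35*U (V(U) = 35*U + 3 = 3 + 35*U)
V(-8*9)/23335 + y/((738*34)) = (3 + 35*(-8*9))/23335 + 1/(48368*((738*34))) = (3 + 35*(-72))*(1/23335) + (1/48368)/25092 = (3 - 2520)*(1/23335) + (1/48368)*(1/25092) = -2517*1/23335 + 1/1213649856 = -2517/23335 + 1/1213649856 = -3054756664217/28320519389760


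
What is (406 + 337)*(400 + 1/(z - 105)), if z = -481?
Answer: 174158457/586 ≈ 2.9720e+5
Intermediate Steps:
(406 + 337)*(400 + 1/(z - 105)) = (406 + 337)*(400 + 1/(-481 - 105)) = 743*(400 + 1/(-586)) = 743*(400 - 1/586) = 743*(234399/586) = 174158457/586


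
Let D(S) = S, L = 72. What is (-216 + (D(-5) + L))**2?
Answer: 22201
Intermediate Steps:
(-216 + (D(-5) + L))**2 = (-216 + (-5 + 72))**2 = (-216 + 67)**2 = (-149)**2 = 22201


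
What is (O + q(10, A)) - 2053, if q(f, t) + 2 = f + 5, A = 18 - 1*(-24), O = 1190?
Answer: -850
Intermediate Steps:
A = 42 (A = 18 + 24 = 42)
q(f, t) = 3 + f (q(f, t) = -2 + (f + 5) = -2 + (5 + f) = 3 + f)
(O + q(10, A)) - 2053 = (1190 + (3 + 10)) - 2053 = (1190 + 13) - 2053 = 1203 - 2053 = -850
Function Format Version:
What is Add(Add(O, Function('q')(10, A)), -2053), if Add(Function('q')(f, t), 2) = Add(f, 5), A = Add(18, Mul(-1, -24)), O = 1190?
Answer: -850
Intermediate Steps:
A = 42 (A = Add(18, 24) = 42)
Function('q')(f, t) = Add(3, f) (Function('q')(f, t) = Add(-2, Add(f, 5)) = Add(-2, Add(5, f)) = Add(3, f))
Add(Add(O, Function('q')(10, A)), -2053) = Add(Add(1190, Add(3, 10)), -2053) = Add(Add(1190, 13), -2053) = Add(1203, -2053) = -850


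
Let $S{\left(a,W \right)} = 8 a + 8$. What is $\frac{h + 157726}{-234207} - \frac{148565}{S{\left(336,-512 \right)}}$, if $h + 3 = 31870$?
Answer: $- \frac{35306105683}{631422072} \approx -55.915$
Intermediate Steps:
$h = 31867$ ($h = -3 + 31870 = 31867$)
$S{\left(a,W \right)} = 8 + 8 a$
$\frac{h + 157726}{-234207} - \frac{148565}{S{\left(336,-512 \right)}} = \frac{31867 + 157726}{-234207} - \frac{148565}{8 + 8 \cdot 336} = 189593 \left(- \frac{1}{234207}\right) - \frac{148565}{8 + 2688} = - \frac{189593}{234207} - \frac{148565}{2696} = - \frac{35306105683}{631422072}$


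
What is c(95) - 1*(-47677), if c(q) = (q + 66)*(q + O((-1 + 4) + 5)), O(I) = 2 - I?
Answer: 62006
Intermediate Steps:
c(q) = (-6 + q)*(66 + q) (c(q) = (q + 66)*(q + (2 - ((-1 + 4) + 5))) = (66 + q)*(q + (2 - (3 + 5))) = (66 + q)*(q + (2 - 1*8)) = (66 + q)*(q + (2 - 8)) = (66 + q)*(q - 6) = (66 + q)*(-6 + q) = (-6 + q)*(66 + q))
c(95) - 1*(-47677) = (-396 + 95² + 60*95) - 1*(-47677) = (-396 + 9025 + 5700) + 47677 = 14329 + 47677 = 62006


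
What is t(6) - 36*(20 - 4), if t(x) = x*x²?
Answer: -360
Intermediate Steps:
t(x) = x³
t(6) - 36*(20 - 4) = 6³ - 36*(20 - 4) = 216 - 36*16 = 216 - 576 = -360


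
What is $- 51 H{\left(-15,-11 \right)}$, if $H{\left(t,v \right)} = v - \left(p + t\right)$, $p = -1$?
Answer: $-255$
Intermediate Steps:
$H{\left(t,v \right)} = 1 + v - t$ ($H{\left(t,v \right)} = v - \left(-1 + t\right) = 1 + v - t$)
$- 51 H{\left(-15,-11 \right)} = - 51 \left(1 - 11 - -15\right) = - 51 \left(1 - 11 + 15\right) = \left(-51\right) 5 = -255$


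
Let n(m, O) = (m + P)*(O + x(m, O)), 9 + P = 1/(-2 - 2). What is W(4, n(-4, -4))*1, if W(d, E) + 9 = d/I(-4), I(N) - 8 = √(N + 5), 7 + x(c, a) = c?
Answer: -77/9 ≈ -8.5556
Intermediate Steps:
x(c, a) = -7 + c
P = -37/4 (P = -9 + 1/(-2 - 2) = -9 + 1/(-4) = -9 - ¼ = -37/4 ≈ -9.2500)
n(m, O) = (-37/4 + m)*(-7 + O + m) (n(m, O) = (m - 37/4)*(O + (-7 + m)) = (-37/4 + m)*(-7 + O + m))
I(N) = 8 + √(5 + N) (I(N) = 8 + √(N + 5) = 8 + √(5 + N))
W(d, E) = -9 + d/9 (W(d, E) = -9 + d/(8 + √(5 - 4)) = -9 + d/(8 + √1) = -9 + d/(8 + 1) = -9 + d/9)
W(4, n(-4, -4))*1 = (-9 + (⅑)*4)*1 = (-9 + 4/9)*1 = -77/9*1 = -77/9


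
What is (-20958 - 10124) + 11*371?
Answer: -27001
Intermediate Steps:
(-20958 - 10124) + 11*371 = -31082 + 4081 = -27001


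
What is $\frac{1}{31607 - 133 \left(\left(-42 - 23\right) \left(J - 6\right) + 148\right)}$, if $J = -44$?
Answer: $- \frac{1}{420327} \approx -2.3791 \cdot 10^{-6}$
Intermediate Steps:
$\frac{1}{31607 - 133 \left(\left(-42 - 23\right) \left(J - 6\right) + 148\right)} = \frac{1}{31607 - 133 \left(\left(-42 - 23\right) \left(-44 - 6\right) + 148\right)} = \frac{1}{31607 - 133 \left(\left(-65\right) \left(-50\right) + 148\right)} = \frac{1}{31607 - 133 \left(3250 + 148\right)} = \frac{1}{31607 - 451934} = \frac{1}{-420327} = - \frac{1}{420327}$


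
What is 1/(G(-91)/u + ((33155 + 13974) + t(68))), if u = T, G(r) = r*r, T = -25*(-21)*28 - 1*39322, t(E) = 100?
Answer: 1894/89451089 ≈ 2.1174e-5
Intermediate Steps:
T = -24622 (T = 525*28 - 39322 = 14700 - 39322 = -24622)
G(r) = r²
u = -24622
1/(G(-91)/u + ((33155 + 13974) + t(68))) = 1/((-91)²/(-24622) + ((33155 + 13974) + 100)) = 1/(8281*(-1/24622) + (47129 + 100)) = 1/(-637/1894 + 47229) = 1/(89451089/1894) = 1894/89451089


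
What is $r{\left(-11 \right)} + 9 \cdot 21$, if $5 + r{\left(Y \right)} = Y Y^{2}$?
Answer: $-1147$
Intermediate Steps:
$r{\left(Y \right)} = -5 + Y^{3}$ ($r{\left(Y \right)} = -5 + Y Y^{2} = -5 + Y^{3}$)
$r{\left(-11 \right)} + 9 \cdot 21 = \left(-5 + \left(-11\right)^{3}\right) + 9 \cdot 21 = \left(-5 - 1331\right) + 189 = -1336 + 189 = -1147$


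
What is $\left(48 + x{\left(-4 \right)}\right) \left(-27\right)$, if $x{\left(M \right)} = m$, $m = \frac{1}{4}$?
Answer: $- \frac{5211}{4} \approx -1302.8$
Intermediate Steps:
$m = \frac{1}{4} \approx 0.25$
$x{\left(M \right)} = \frac{1}{4}$
$\left(48 + x{\left(-4 \right)}\right) \left(-27\right) = \left(48 + \frac{1}{4}\right) \left(-27\right) = \frac{193}{4} \left(-27\right) = - \frac{5211}{4}$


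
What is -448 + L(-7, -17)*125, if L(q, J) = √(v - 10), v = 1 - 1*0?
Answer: -448 + 375*I ≈ -448.0 + 375.0*I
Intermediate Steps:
v = 1 (v = 1 + 0 = 1)
L(q, J) = 3*I (L(q, J) = √(1 - 10) = √(-9) = 3*I)
-448 + L(-7, -17)*125 = -448 + (3*I)*125 = -448 + 375*I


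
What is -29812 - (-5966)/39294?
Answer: -585713381/19647 ≈ -29812.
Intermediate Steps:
-29812 - (-5966)/39294 = -29812 - 1*(-2983/19647) = -29812 + 2983/19647 = -585713381/19647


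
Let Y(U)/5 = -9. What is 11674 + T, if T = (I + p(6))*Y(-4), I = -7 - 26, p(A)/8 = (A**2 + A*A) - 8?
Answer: -9881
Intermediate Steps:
Y(U) = -45 (Y(U) = 5*(-9) = -45)
p(A) = -64 + 16*A**2 (p(A) = 8*((A**2 + A*A) - 8) = 8*((A**2 + A**2) - 8) = 8*(2*A**2 - 8) = 8*(-8 + 2*A**2) = -64 + 16*A**2)
I = -33
T = -21555 (T = (-33 + (-64 + 16*6**2))*(-45) = (-33 + (-64 + 16*36))*(-45) = (-33 + (-64 + 576))*(-45) = (-33 + 512)*(-45) = 479*(-45) = -21555)
11674 + T = 11674 - 21555 = -9881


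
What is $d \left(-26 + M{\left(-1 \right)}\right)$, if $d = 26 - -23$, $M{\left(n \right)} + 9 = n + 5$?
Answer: $-1519$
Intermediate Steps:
$M{\left(n \right)} = -4 + n$ ($M{\left(n \right)} = -9 + \left(n + 5\right) = -9 + \left(5 + n\right) = -4 + n$)
$d = 49$ ($d = 26 + 23 = 49$)
$d \left(-26 + M{\left(-1 \right)}\right) = 49 \left(-26 - 5\right) = 49 \left(-31\right) = -1519$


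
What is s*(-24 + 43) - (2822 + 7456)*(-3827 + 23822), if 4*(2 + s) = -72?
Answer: -205508990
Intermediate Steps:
s = -20 (s = -2 + (¼)*(-72) = -2 - 18 = -20)
s*(-24 + 43) - (2822 + 7456)*(-3827 + 23822) = -20*(-24 + 43) - (2822 + 7456)*(-3827 + 23822) = -20*19 - 10278*19995 = -380 - 1*205508610 = -380 - 205508610 = -205508990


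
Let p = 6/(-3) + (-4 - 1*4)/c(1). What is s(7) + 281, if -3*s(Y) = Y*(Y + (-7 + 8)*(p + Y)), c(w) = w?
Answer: 815/3 ≈ 271.67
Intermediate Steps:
p = -10 (p = 6/(-3) + (-4 - 1*4)/1 = 6*(-⅓) + (-4 - 4)*1 = -2 - 8*1 = -2 - 8 = -10)
s(Y) = -Y*(-10 + 2*Y)/3 (s(Y) = -Y*(Y + (-7 + 8)*(-10 + Y))/3 = -Y*(Y + 1*(-10 + Y))/3 = -Y*(Y + (-10 + Y))/3 = -Y*(-10 + 2*Y)/3)
s(7) + 281 = (⅔)*7*(5 - 1*7) + 281 = (⅔)*7*(5 - 7) + 281 = (⅔)*7*(-2) + 281 = -28/3 + 281 = 815/3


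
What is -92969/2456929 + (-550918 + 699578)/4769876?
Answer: -19550884176/2929811667701 ≈ -0.0066731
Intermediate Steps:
-92969/2456929 + (-550918 + 699578)/4769876 = -92969*1/2456929 + 148660*(1/4769876) = -92969/2456929 + 37165/1192469 = -19550884176/2929811667701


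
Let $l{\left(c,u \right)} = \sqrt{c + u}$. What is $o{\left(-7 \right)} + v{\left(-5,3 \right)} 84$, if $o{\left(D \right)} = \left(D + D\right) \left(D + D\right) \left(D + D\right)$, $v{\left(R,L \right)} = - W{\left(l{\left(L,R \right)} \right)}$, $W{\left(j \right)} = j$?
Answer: $-2744 - 84 i \sqrt{2} \approx -2744.0 - 118.79 i$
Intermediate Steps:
$v{\left(R,L \right)} = - \sqrt{L + R}$
$o{\left(D \right)} = 8 D^{3}$ ($o{\left(D \right)} = 2 D 2 D 2 D = 4 D^{2} \cdot 2 D = 8 D^{3}$)
$o{\left(-7 \right)} + v{\left(-5,3 \right)} 84 = 8 \left(-7\right)^{3} + - \sqrt{3 - 5} \cdot 84 = 8 \left(-343\right) + - \sqrt{-2} \cdot 84 = -2744 + - i \sqrt{2} \cdot 84 = -2744 - 84 i \sqrt{2}$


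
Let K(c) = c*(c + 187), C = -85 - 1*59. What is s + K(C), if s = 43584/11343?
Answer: -23397424/3781 ≈ -6188.2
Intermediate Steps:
s = 14528/3781 (s = 43584*(1/11343) = 14528/3781 ≈ 3.8424)
C = -144 (C = -85 - 59 = -144)
K(c) = c*(187 + c)
s + K(C) = 14528/3781 - 144*(187 - 144) = 14528/3781 - 144*43 = 14528/3781 - 6192 = -23397424/3781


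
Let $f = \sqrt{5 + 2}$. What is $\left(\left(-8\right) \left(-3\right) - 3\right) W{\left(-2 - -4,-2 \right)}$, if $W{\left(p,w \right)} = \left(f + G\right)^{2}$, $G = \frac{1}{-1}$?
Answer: $168 - 42 \sqrt{7} \approx 56.878$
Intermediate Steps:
$G = -1$
$f = \sqrt{7} \approx 2.6458$
$W{\left(p,w \right)} = \left(-1 + \sqrt{7}\right)^{2}$ ($W{\left(p,w \right)} = \left(\sqrt{7} - 1\right)^{2} = \left(-1 + \sqrt{7}\right)^{2}$)
$\left(\left(-8\right) \left(-3\right) - 3\right) W{\left(-2 - -4,-2 \right)} = \left(\left(-8\right) \left(-3\right) - 3\right) \left(1 - \sqrt{7}\right)^{2} = \left(24 - 3\right) \left(1 - \sqrt{7}\right)^{2} = 21 \left(1 - \sqrt{7}\right)^{2}$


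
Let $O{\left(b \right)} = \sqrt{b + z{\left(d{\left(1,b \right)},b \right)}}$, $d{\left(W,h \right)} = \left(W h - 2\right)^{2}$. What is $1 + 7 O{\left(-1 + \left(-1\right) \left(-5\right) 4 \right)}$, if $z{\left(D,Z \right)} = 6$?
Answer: $36$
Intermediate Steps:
$d{\left(W,h \right)} = \left(-2 + W h\right)^{2}$
$O{\left(b \right)} = \sqrt{6 + b}$ ($O{\left(b \right)} = \sqrt{b + 6} = \sqrt{6 + b}$)
$1 + 7 O{\left(-1 + \left(-1\right) \left(-5\right) 4 \right)} = 1 + 7 \sqrt{6 - \left(1 - \left(-1\right) \left(-5\right) 4\right)} = 1 + 7 \sqrt{6 + \left(-1 + 5 \cdot 4\right)} = 1 + 7 \sqrt{6 + \left(-1 + 20\right)} = 1 + 7 \sqrt{6 + 19} = 1 + 7 \sqrt{25} = 1 + 7 \cdot 5 = 1 + 35 = 36$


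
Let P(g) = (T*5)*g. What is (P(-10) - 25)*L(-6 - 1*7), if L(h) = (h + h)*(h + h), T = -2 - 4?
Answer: 185900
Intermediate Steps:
T = -6
L(h) = 4*h² (L(h) = (2*h)*(2*h) = 4*h²)
P(g) = -30*g (P(g) = (-6*5)*g = -30*g)
(P(-10) - 25)*L(-6 - 1*7) = (-30*(-10) - 25)*(4*(-6 - 1*7)²) = (300 - 25)*(4*(-6 - 7)²) = 275*(4*(-13)²) = 275*(4*169) = 275*676 = 185900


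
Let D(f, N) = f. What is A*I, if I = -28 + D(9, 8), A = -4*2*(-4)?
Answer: -608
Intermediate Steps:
A = 32 (A = -8*(-4) = 32)
I = -19 (I = -28 + 9 = -19)
A*I = 32*(-19) = -608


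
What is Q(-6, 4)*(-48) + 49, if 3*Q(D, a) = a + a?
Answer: -79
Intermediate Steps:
Q(D, a) = 2*a/3 (Q(D, a) = (a + a)/3 = (2*a)/3 = 2*a/3)
Q(-6, 4)*(-48) + 49 = ((⅔)*4)*(-48) + 49 = (8/3)*(-48) + 49 = -128 + 49 = -79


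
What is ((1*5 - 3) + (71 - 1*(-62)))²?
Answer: 18225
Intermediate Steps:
((1*5 - 3) + (71 - 1*(-62)))² = ((5 - 3) + (71 + 62))² = (2 + 133)² = 135² = 18225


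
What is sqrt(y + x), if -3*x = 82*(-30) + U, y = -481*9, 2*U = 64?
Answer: I*sqrt(31677)/3 ≈ 59.327*I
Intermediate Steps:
U = 32 (U = (1/2)*64 = 32)
y = -4329
x = 2428/3 (x = -(82*(-30) + 32)/3 = -(-2460 + 32)/3 = -1/3*(-2428) = 2428/3 ≈ 809.33)
sqrt(y + x) = sqrt(-4329 + 2428/3) = sqrt(-10559/3) = I*sqrt(31677)/3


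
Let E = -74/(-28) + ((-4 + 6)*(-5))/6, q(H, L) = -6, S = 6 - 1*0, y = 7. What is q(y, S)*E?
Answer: -41/7 ≈ -5.8571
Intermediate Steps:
S = 6 (S = 6 + 0 = 6)
E = 41/42 (E = -74*(-1/28) + (2*(-5))*(⅙) = 37/14 - 10*⅙ = 37/14 - 5/3 = 41/42 ≈ 0.97619)
q(y, S)*E = -6*41/42 = -41/7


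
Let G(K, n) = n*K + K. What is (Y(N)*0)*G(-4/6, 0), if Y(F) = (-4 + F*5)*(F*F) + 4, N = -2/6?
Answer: 0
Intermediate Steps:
N = -1/3 (N = -2*1/6 = -1/3 ≈ -0.33333)
G(K, n) = K + K*n (G(K, n) = K*n + K = K + K*n)
Y(F) = 4 + F**2*(-4 + 5*F) (Y(F) = (-4 + 5*F)*F**2 + 4 = F**2*(-4 + 5*F) + 4 = 4 + F**2*(-4 + 5*F))
(Y(N)*0)*G(-4/6, 0) = ((4 - 4*(-1/3)**2 + 5*(-1/3)**3)*0)*((-4/6)*(1 + 0)) = ((4 - 4*1/9 + 5*(-1/27))*0)*(-4*1/6*1) = ((4 - 4/9 - 5/27)*0)*(-2/3*1) = ((91/27)*0)*(-2/3) = 0*(-2/3) = 0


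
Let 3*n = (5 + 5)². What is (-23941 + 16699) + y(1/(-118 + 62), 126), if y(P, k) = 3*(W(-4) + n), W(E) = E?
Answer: -7154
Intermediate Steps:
n = 100/3 (n = (5 + 5)²/3 = (⅓)*10² = (⅓)*100 = 100/3 ≈ 33.333)
y(P, k) = 88 (y(P, k) = 3*(-4 + 100/3) = 3*(88/3) = 88)
(-23941 + 16699) + y(1/(-118 + 62), 126) = (-23941 + 16699) + 88 = -7242 + 88 = -7154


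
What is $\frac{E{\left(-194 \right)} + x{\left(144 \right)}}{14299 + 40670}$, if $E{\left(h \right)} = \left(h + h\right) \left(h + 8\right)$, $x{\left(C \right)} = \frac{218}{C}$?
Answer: $\frac{5196205}{3957768} \approx 1.3129$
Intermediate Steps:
$E{\left(h \right)} = 2 h \left(8 + h\right)$
$\frac{E{\left(-194 \right)} + x{\left(144 \right)}}{14299 + 40670} = \frac{2 \left(-194\right) \left(8 - 194\right) + \frac{218}{144}}{14299 + 40670} = \frac{2 \left(-194\right) \left(-186\right) + 218 \cdot \frac{1}{144}}{54969} = \left(72168 + \frac{109}{72}\right) \frac{1}{54969} = \frac{5196205}{72} \cdot \frac{1}{54969} = \frac{5196205}{3957768}$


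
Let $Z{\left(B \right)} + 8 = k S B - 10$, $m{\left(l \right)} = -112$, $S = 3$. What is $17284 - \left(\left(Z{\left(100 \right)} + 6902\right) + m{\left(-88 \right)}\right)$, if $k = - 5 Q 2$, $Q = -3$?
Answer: $1512$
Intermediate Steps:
$k = 30$ ($k = \left(-5\right) \left(-3\right) 2 = 15 \cdot 2 = 30$)
$Z{\left(B \right)} = -18 + 90 B$ ($Z{\left(B \right)} = -8 + \left(30 \cdot 3 B - 10\right) = -8 + \left(90 B - 10\right) = -8 + \left(-10 + 90 B\right) = -18 + 90 B$)
$17284 - \left(\left(Z{\left(100 \right)} + 6902\right) + m{\left(-88 \right)}\right) = 17284 - \left(\left(\left(-18 + 90 \cdot 100\right) + 6902\right) - 112\right) = 17284 - \left(\left(\left(-18 + 9000\right) + 6902\right) - 112\right) = 17284 - \left(\left(8982 + 6902\right) - 112\right) = 17284 - \left(15884 - 112\right) = 17284 - 15772 = 1512$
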